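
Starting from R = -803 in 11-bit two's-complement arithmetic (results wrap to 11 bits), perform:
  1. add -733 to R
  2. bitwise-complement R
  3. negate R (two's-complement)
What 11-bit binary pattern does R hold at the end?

Start: R = -803 = 10011011101.
R = -803 + (-733) = -1536; wraps to 512 = 01000000000
R = NOT 01000000000 = 10111111111 = -513
R = −(-513) = 513 = 01000000001

01000000001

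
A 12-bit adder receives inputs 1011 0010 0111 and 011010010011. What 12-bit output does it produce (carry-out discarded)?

  101100100111
+ 011010010011
= 000110111010  (discard carry-out 1)

000110111010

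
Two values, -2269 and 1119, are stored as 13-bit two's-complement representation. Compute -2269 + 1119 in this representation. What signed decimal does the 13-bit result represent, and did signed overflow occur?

-1150; no overflow

-2269 → 1011100100011
1119 → 0010001011111
  1011100100011
+ 0010001011111
= 1101110000010
Result 1101110000010: MSB = 1 → 7042 − 8192 = -1150.
Addends have opposite signs, so signed overflow cannot occur.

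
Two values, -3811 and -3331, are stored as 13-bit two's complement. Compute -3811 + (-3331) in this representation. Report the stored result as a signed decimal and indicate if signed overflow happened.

-3811 → 1000100011101
-3331 → 1001011111101
  1000100011101
+ 1001011111101
= 0010000011010  (discard carry-out 1)
Result 0010000011010: MSB = 0 → value 1050.
Both addends are negative but the stored result is non-negative: signed overflow. The true value -3811 + (-3331) = -7142 lies outside [-4096, 4095].

1050; overflow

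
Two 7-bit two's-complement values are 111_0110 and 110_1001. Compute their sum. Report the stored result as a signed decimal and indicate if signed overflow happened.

-33; no overflow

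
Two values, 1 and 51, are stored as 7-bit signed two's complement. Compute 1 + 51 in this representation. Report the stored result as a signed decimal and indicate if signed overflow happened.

1 → 0000001
51 → 0110011
  0000001
+ 0110011
= 0110100
Result 0110100: MSB = 0 → value 52.
Both addends are non-negative and so is the stored result: no signed overflow.

52; no overflow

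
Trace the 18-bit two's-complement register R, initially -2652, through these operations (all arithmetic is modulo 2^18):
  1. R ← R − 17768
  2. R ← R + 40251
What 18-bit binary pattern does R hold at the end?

000100110101110111

Start: R = -2652 = 111111010110100100.
R = -2652 − 17768 = -20420 = 111011000000111100
R = -20420 + 40251 = 19831 = 000100110101110111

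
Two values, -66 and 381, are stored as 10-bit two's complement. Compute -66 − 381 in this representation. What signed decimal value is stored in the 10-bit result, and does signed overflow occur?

-447; no overflow

-66 → 1110111110
381 → 0101111101
Subtract via negate-and-add: invert 0101111101 + 1 = 1010000011 (i.e. -381).
  1110111110
+ 1010000011
= 1001000001  (discard carry-out 1)
Result 1001000001: MSB = 1 → 577 − 1024 = -447.
Both addends (after negating the subtrahend) are negative and so is the stored result: no signed overflow.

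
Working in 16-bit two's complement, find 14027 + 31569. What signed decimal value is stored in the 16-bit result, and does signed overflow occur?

14027 → 0011011011001011
31569 → 0111101101010001
  0011011011001011
+ 0111101101010001
= 1011001000011100
Result 1011001000011100: MSB = 1 → 45596 − 65536 = -19940.
Both addends are non-negative but the stored result is negative: signed overflow. The true value 14027 + 31569 = 45596 lies outside [-32768, 32767].

-19940; overflow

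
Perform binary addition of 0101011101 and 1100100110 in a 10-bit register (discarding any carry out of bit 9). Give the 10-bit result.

0010000011

  0101011101
+ 1100100110
= 0010000011  (discard carry-out 1)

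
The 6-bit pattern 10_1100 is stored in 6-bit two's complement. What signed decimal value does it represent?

MSB is 1, so the value is negative.
Unsigned reading: 44. Subtract 2^6 = 64: 44 − 64 = -20.

-20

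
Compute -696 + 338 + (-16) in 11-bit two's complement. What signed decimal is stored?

-696 + 338 = -358 (11010011010)
-358 + (-16) = -374 (11010001010)

-374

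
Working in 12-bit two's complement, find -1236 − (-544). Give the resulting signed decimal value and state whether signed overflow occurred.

-1236 → 101100101100
-544 → 110111100000
Subtract via negate-and-add: invert 110111100000 + 1 = 001000100000 (i.e. 544).
  101100101100
+ 001000100000
= 110101001100
Result 110101001100: MSB = 1 → 3404 − 4096 = -692.
Addends (after negating the subtrahend) have opposite signs, so signed overflow cannot occur.

-692; no overflow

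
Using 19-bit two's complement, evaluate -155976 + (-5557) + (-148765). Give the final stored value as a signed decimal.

-155976 + (-5557) = -161533 (1011000100100000011)
-161533 + (-148765) = -310298 → wraps to 213990 (0110100001111100110)

213990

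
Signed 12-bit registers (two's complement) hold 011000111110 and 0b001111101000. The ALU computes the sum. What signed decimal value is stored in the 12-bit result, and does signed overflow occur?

011000111110 = 1598 (signed)
0b001111101000 → 001111101000 = 1000 (signed)
  011000111110
+ 001111101000
= 101000100110
Result 101000100110: MSB = 1 → 2598 − 4096 = -1498.
Both addends are non-negative but the stored result is negative: signed overflow. The true value 1598 + 1000 = 2598 lies outside [-2048, 2047].

-1498; overflow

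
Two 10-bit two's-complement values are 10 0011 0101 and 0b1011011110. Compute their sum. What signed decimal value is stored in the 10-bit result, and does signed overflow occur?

275; overflow

10 0011 0101 → 1000110101 = -459 (signed)
0b1011011110 → 1011011110 = -290 (signed)
  1000110101
+ 1011011110
= 0100010011  (discard carry-out 1)
Result 0100010011: MSB = 0 → value 275.
Both addends are negative but the stored result is non-negative: signed overflow. The true value -459 + (-290) = -749 lies outside [-512, 511].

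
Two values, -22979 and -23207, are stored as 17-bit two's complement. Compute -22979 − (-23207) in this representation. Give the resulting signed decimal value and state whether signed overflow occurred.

228; no overflow

-22979 → 11010011000111101
-23207 → 11010010101011001
Subtract via negate-and-add: invert 11010010101011001 + 1 = 00101101010100111 (i.e. 23207).
  11010011000111101
+ 00101101010100111
= 00000000011100100  (discard carry-out 1)
Result 00000000011100100: MSB = 0 → value 228.
Addends (after negating the subtrahend) have opposite signs, so signed overflow cannot occur.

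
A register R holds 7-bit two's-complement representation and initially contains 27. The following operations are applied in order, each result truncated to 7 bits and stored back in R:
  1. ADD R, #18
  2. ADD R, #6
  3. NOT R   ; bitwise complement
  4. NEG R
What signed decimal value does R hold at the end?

52

Start: R = 27 = 0011011.
R = 27 + 18 = 45 = 0101101
R = 45 + 6 = 51 = 0110011
R = NOT 0110011 = 1001100 = -52
R = −(-52) = 52 = 0110100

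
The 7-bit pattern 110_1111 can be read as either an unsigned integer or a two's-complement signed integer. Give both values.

unsigned = 111, signed = -17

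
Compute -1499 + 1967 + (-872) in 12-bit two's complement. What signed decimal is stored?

-404

-1499 + 1967 = 468 (000111010100)
468 + (-872) = -404 (111001101100)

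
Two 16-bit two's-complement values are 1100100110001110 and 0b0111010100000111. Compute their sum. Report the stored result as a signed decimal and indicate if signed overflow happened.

16021; no overflow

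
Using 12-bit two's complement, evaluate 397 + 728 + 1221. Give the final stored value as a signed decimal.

397 + 728 = 1125 (010001100101)
1125 + 1221 = 2346 → wraps to -1750 (100100101010)

-1750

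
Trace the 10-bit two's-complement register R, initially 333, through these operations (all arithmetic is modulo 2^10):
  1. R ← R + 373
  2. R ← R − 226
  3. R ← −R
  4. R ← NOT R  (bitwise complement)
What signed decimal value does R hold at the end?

479

Start: R = 333 = 0101001101.
R = 333 + 373 = 706; wraps to -318 = 1011000010
R = -318 − 226 = -544; wraps to 480 = 0111100000
R = −(480) = -480 = 1000100000
R = NOT 1000100000 = 0111011111 = 479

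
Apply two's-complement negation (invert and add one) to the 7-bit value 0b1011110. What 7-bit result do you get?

0100010

Invert: 0100001. Add 1: 0100010.
Check: 1011110 = -34, 0100010 = 34.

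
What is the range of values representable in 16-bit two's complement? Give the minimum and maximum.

min = -32768, max = 32767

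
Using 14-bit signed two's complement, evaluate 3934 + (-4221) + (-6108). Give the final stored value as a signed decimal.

-6395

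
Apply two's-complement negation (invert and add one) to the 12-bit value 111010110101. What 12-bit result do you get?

Invert: 000101001010. Add 1: 000101001011.
Check: 111010110101 = -331, 000101001011 = 331.

000101001011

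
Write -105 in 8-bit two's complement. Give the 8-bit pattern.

|-105| = 105 = 01101001 in 8 bits.
Invert the bits: 10010110. Add 1: 10010111.
Check: 10010111 reads as 151 − 256 = -105.

10010111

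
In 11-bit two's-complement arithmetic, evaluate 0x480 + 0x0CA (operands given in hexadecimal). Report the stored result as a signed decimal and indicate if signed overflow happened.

0x480 = 10010000000 = -896 (signed)
0x0CA = 00011001010 = 202 (signed)
  10010000000
+ 00011001010
= 10101001010
Result 10101001010: MSB = 1 → 1354 − 2048 = -694.
Addends have opposite signs, so signed overflow cannot occur.

-694; no overflow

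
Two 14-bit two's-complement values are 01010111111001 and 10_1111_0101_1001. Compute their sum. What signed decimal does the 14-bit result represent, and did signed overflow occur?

01010111111001 = 5625 (signed)
10_1111_0101_1001 → 10111101011001 = -4263 (signed)
  01010111111001
+ 10111101011001
= 00010101010010  (discard carry-out 1)
Result 00010101010010: MSB = 0 → value 1362.
Addends have opposite signs, so signed overflow cannot occur.

1362; no overflow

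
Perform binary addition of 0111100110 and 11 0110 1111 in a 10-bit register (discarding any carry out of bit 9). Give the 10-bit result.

0101010101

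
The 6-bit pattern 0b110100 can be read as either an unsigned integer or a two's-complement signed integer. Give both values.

unsigned = 52, signed = -12

Unsigned: 110100 = 52.
Signed: MSB=1 → 52 − 64 = -12.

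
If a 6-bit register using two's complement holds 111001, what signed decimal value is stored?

-7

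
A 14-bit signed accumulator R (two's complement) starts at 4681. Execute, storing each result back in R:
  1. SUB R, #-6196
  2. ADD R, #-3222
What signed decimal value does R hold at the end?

Start: R = 4681 = 01001001001001.
R = 4681 − (-6196) = 10877; wraps to -5507 = 10101001111101
R = -5507 + (-3222) = -8729; wraps to 7655 = 01110111100111

7655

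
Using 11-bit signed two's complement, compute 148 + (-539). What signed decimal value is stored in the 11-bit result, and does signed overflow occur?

148 → 00010010100
-539 → 10111100101
  00010010100
+ 10111100101
= 11001111001
Result 11001111001: MSB = 1 → 1657 − 2048 = -391.
Addends have opposite signs, so signed overflow cannot occur.

-391; no overflow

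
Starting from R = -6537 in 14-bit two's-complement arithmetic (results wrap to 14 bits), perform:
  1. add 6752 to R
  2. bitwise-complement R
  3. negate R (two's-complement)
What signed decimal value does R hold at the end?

Start: R = -6537 = 10011001110111.
R = -6537 + 6752 = 215 = 00000011010111
R = NOT 00000011010111 = 11111100101000 = -216
R = −(-216) = 216 = 00000011011000

216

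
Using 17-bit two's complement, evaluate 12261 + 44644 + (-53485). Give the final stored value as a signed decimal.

12261 + 44644 = 56905 (01101111001001001)
56905 + (-53485) = 3420 (00000110101011100)

3420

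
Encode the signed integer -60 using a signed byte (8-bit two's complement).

|-60| = 60 = 00111100 in 8 bits.
Invert the bits: 11000011. Add 1: 11000100.
Check: 11000100 reads as 196 − 256 = -60.

11000100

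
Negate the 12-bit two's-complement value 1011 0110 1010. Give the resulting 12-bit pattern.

Invert: 010010010101. Add 1: 010010010110.

010010010110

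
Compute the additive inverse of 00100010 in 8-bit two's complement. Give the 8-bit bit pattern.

11011110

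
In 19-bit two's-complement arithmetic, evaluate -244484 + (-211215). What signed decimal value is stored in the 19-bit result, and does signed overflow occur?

68589; overflow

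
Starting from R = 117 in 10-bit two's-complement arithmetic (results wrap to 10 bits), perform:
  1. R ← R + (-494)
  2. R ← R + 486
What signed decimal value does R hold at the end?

Start: R = 117 = 0001110101.
R = 117 + (-494) = -377 = 1010000111
R = -377 + 486 = 109 = 0001101101

109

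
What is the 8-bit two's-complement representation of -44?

11010100

|-44| = 44 = 00101100 in 8 bits.
Invert the bits: 11010011. Add 1: 11010100.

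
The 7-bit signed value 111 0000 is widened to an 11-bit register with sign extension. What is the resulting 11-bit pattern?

MSB of 1110000 is 1; replicate it into the new high bits.
1111|1110000 → 11111110000 (still -16).

11111110000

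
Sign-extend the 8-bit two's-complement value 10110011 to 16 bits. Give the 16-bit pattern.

1111111110110011

MSB of 10110011 is 1; replicate it into the new high bits.
11111111|10110011 → 1111111110110011 (still -77).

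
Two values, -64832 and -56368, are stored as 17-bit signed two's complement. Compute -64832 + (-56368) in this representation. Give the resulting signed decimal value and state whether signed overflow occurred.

-64832 → 10000001011000000
-56368 → 10010001111010000
  10000001011000000
+ 10010001111010000
= 00010011010010000  (discard carry-out 1)
Result 00010011010010000: MSB = 0 → value 9872.
Both addends are negative but the stored result is non-negative: signed overflow. The true value -64832 + (-56368) = -121200 lies outside [-65536, 65535].

9872; overflow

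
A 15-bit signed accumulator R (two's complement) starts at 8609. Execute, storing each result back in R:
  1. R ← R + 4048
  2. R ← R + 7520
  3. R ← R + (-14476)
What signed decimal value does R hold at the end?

5701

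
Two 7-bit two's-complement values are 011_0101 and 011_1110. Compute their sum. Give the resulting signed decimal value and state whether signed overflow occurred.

011_0101 → 0110101 = 53 (signed)
011_1110 → 0111110 = 62 (signed)
  0110101
+ 0111110
= 1110011
Result 1110011: MSB = 1 → 115 − 128 = -13.
Both addends are non-negative but the stored result is negative: signed overflow. The true value 53 + 62 = 115 lies outside [-64, 63].

-13; overflow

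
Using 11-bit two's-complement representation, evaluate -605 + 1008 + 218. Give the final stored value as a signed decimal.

-605 + 1008 = 403 (00110010011)
403 + 218 = 621 (01001101101)

621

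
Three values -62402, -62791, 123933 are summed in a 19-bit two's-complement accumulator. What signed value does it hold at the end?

-62402 + (-62791) = -125193 (1100001011011110111)
-125193 + 123933 = -1260 (1111111101100010100)

-1260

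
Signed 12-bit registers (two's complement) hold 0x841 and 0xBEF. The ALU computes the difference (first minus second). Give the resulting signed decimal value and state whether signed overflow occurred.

0x841 = 100001000001 = -1983 (signed)
0xBEF = 101111101111 = -1041 (signed)
Subtract via negate-and-add: invert 101111101111 + 1 = 010000010001 (i.e. 1041).
  100001000001
+ 010000010001
= 110001010010
Result 110001010010: MSB = 1 → 3154 − 4096 = -942.
Addends (after negating the subtrahend) have opposite signs, so signed overflow cannot occur.

-942; no overflow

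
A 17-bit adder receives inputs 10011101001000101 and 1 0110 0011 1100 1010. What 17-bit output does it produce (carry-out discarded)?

01001111000001111

  10011101001000101
+ 10110001111001010
= 01001111000001111  (discard carry-out 1)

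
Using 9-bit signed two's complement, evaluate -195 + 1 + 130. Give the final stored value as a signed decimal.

-64

-195 + 1 = -194 (100111110)
-194 + 130 = -64 (111000000)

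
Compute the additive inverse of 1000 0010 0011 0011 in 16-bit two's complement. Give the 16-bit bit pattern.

Invert: 0111110111001100. Add 1: 0111110111001101.

0111110111001101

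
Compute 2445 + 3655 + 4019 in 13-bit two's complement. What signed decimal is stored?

2445 + 3655 = 6100 → wraps to -2092 (1011111010100)
-2092 + 4019 = 1927 (0011110000111)

1927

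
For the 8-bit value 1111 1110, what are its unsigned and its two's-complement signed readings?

Unsigned: 11111110 = 254.
Signed: MSB=1 → 254 − 256 = -2.

unsigned = 254, signed = -2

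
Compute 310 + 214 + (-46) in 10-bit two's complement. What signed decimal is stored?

310 + 214 = 524 → wraps to -500 (1000001100)
-500 + (-46) = -546 → wraps to 478 (0111011110)

478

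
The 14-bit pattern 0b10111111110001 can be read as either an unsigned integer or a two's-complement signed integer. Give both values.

Unsigned: 10111111110001 = 12273.
Signed: MSB=1 → 12273 − 16384 = -4111.

unsigned = 12273, signed = -4111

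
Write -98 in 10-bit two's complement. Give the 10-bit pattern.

|-98| = 98 = 0001100010 in 10 bits.
Invert the bits: 1110011101. Add 1: 1110011110.
Check: 1110011110 reads as 926 − 1024 = -98.

1110011110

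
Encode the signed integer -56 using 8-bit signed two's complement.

11001000

|-56| = 56 = 00111000 in 8 bits.
Invert the bits: 11000111. Add 1: 11001000.
Check: 11001000 reads as 200 − 256 = -56.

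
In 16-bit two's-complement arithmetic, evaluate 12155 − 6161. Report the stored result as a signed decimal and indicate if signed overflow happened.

12155 → 0010111101111011
6161 → 0001100000010001
Subtract via negate-and-add: invert 0001100000010001 + 1 = 1110011111101111 (i.e. -6161).
  0010111101111011
+ 1110011111101111
= 0001011101101010  (discard carry-out 1)
Result 0001011101101010: MSB = 0 → value 5994.
Addends (after negating the subtrahend) have opposite signs, so signed overflow cannot occur.

5994; no overflow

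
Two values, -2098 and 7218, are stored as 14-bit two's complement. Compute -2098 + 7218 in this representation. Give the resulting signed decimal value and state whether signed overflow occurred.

-2098 → 11011111001110
7218 → 01110000110010
  11011111001110
+ 01110000110010
= 01010000000000  (discard carry-out 1)
Result 01010000000000: MSB = 0 → value 5120.
Addends have opposite signs, so signed overflow cannot occur.

5120; no overflow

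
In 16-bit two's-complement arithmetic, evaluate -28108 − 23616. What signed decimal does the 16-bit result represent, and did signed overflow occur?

13812; overflow

-28108 → 1001001000110100
23616 → 0101110001000000
Subtract via negate-and-add: invert 0101110001000000 + 1 = 1010001111000000 (i.e. -23616).
  1001001000110100
+ 1010001111000000
= 0011010111110100  (discard carry-out 1)
Result 0011010111110100: MSB = 0 → value 13812.
Both addends (after negating the subtrahend) are negative but the stored result is non-negative: signed overflow. The true value -28108 − 23616 = -51724 lies outside [-32768, 32767].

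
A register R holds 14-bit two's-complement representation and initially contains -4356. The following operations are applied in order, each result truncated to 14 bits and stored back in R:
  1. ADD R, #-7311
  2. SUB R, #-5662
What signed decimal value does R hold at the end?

Start: R = -4356 = 10111011111100.
R = -4356 + (-7311) = -11667; wraps to 4717 = 01001001101101
R = 4717 − (-5662) = 10379; wraps to -6005 = 10100010001011

-6005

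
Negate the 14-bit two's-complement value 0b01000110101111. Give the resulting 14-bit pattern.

Invert: 10111001010000. Add 1: 10111001010001.
Check: 01000110101111 = 4527, 10111001010001 = -4527.

10111001010001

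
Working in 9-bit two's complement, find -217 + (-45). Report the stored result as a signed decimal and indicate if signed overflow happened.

250; overflow

-217 → 100100111
-45 → 111010011
  100100111
+ 111010011
= 011111010  (discard carry-out 1)
Result 011111010: MSB = 0 → value 250.
Both addends are negative but the stored result is non-negative: signed overflow. The true value -217 + (-45) = -262 lies outside [-256, 255].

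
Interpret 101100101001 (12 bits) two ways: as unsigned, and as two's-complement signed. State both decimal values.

unsigned = 2857, signed = -1239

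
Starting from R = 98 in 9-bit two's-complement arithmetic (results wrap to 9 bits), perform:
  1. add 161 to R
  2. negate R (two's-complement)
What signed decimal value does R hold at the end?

253

Start: R = 98 = 001100010.
R = 98 + 161 = 259; wraps to -253 = 100000011
R = −(-253) = 253 = 011111101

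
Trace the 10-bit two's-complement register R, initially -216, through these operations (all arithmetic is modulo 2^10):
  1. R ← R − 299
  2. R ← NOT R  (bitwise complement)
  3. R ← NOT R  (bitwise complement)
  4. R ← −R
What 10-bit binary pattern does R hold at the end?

1000000011

Start: R = -216 = 1100101000.
R = -216 − 299 = -515; wraps to 509 = 0111111101
R = NOT 0111111101 = 1000000010 = -510
R = NOT 1000000010 = 0111111101 = 509
R = −(509) = -509 = 1000000011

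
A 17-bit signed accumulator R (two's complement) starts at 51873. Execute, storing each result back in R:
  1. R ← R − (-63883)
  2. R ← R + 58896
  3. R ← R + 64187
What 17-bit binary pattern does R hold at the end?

Start: R = 51873 = 01100101010100001.
R = 51873 − (-63883) = 115756; wraps to -15316 = 11100010000101100
R = -15316 + 58896 = 43580 = 01010101000111100
R = 43580 + 64187 = 107767; wraps to -23305 = 11010010011110111

11010010011110111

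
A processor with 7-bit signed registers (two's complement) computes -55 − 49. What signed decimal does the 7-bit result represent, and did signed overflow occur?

24; overflow

-55 → 1001001
49 → 0110001
Subtract via negate-and-add: invert 0110001 + 1 = 1001111 (i.e. -49).
  1001001
+ 1001111
= 0011000  (discard carry-out 1)
Result 0011000: MSB = 0 → value 24.
Both addends (after negating the subtrahend) are negative but the stored result is non-negative: signed overflow. The true value -55 − 49 = -104 lies outside [-64, 63].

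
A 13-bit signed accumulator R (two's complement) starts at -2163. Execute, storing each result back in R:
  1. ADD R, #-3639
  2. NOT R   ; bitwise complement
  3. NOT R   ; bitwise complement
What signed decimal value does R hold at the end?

2390

Start: R = -2163 = 1011110001101.
R = -2163 + (-3639) = -5802; wraps to 2390 = 0100101010110
R = NOT 0100101010110 = 1011010101001 = -2391
R = NOT 1011010101001 = 0100101010110 = 2390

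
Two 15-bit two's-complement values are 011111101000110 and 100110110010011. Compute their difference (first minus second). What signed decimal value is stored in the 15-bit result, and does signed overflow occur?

-3661; overflow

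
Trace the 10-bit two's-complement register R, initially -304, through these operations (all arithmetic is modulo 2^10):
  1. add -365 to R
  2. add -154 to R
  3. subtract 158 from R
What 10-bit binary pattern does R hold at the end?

0000101011

Start: R = -304 = 1011010000.
R = -304 + (-365) = -669; wraps to 355 = 0101100011
R = 355 + (-154) = 201 = 0011001001
R = 201 − 158 = 43 = 0000101011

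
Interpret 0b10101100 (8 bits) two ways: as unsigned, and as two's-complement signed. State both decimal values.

unsigned = 172, signed = -84

Unsigned: 10101100 = 172.
Signed: MSB=1 → 172 − 256 = -84.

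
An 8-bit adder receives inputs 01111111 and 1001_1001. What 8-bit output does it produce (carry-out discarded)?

  01111111
+ 10011001
= 00011000  (discard carry-out 1)

00011000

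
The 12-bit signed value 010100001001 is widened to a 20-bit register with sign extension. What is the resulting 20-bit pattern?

00000000010100001001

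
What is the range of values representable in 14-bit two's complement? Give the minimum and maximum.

min = -8192, max = 8191

Minimum: −2^13 = -8192.
Maximum: 2^13 − 1 = 8191.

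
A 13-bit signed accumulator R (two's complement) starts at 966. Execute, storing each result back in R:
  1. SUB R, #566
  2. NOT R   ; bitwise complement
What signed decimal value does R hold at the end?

-401

Start: R = 966 = 0001111000110.
R = 966 − 566 = 400 = 0000110010000
R = NOT 0000110010000 = 1111001101111 = -401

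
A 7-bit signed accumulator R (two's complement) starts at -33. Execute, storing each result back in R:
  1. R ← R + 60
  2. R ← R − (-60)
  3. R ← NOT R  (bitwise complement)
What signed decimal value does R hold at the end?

Start: R = -33 = 1011111.
R = -33 + 60 = 27 = 0011011
R = 27 − (-60) = 87; wraps to -41 = 1010111
R = NOT 1010111 = 0101000 = 40

40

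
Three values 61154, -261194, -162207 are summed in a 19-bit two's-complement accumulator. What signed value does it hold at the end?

162041

61154 + (-261194) = -200040 (1001111001010011000)
-200040 + (-162207) = -362247 → wraps to 162041 (0100111100011111001)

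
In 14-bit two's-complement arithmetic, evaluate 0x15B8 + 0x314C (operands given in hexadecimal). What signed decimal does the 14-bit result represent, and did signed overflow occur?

0x15B8 = 01010110111000 = 5560 (signed)
0x314C = 11000101001100 = -3764 (signed)
  01010110111000
+ 11000101001100
= 00011100000100  (discard carry-out 1)
Result 00011100000100: MSB = 0 → value 1796.
Addends have opposite signs, so signed overflow cannot occur.

1796; no overflow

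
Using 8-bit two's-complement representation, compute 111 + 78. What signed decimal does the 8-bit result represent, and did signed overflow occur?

111 → 01101111
78 → 01001110
  01101111
+ 01001110
= 10111101
Result 10111101: MSB = 1 → 189 − 256 = -67.
Both addends are non-negative but the stored result is negative: signed overflow. The true value 111 + 78 = 189 lies outside [-128, 127].

-67; overflow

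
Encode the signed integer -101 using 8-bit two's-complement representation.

|-101| = 101 = 01100101 in 8 bits.
Invert the bits: 10011010. Add 1: 10011011.
Check: 10011011 reads as 155 − 256 = -101.

10011011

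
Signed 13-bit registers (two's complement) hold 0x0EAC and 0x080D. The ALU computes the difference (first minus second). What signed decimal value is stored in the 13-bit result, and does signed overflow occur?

1695; no overflow

0x0EAC = 0111010101100 = 3756 (signed)
0x080D = 0100000001101 = 2061 (signed)
Subtract via negate-and-add: invert 0100000001101 + 1 = 1011111110011 (i.e. -2061).
  0111010101100
+ 1011111110011
= 0011010011111  (discard carry-out 1)
Result 0011010011111: MSB = 0 → value 1695.
Addends (after negating the subtrahend) have opposite signs, so signed overflow cannot occur.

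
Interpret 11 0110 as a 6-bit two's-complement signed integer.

-10

MSB is 1, so the value is negative.
Invert: 001001. Add 1: 001010 = 10. So the value is −10.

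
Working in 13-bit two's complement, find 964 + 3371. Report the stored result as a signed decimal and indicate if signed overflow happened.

964 → 0001111000100
3371 → 0110100101011
  0001111000100
+ 0110100101011
= 1000011101111
Result 1000011101111: MSB = 1 → 4335 − 8192 = -3857.
Both addends are non-negative but the stored result is negative: signed overflow. The true value 964 + 3371 = 4335 lies outside [-4096, 4095].

-3857; overflow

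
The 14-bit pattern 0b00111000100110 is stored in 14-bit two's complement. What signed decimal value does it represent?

MSB is 0, so the value is non-negative: 00111000100110 = 3622.

3622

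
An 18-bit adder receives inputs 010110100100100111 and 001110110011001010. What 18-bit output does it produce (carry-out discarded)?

100101010111110001

  010110100100100111
+ 001110110011001010
= 100101010111110001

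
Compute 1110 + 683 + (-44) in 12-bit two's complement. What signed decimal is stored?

1110 + 683 = 1793 (011100000001)
1793 + (-44) = 1749 (011011010101)

1749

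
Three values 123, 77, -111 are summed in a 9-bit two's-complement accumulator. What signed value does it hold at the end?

123 + 77 = 200 (011001000)
200 + (-111) = 89 (001011001)

89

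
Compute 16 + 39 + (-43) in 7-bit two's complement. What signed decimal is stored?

12

16 + 39 = 55 (0110111)
55 + (-43) = 12 (0001100)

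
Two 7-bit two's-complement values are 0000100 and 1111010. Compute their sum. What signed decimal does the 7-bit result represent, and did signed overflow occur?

-2; no overflow

0000100 = 4 (signed)
1111010 = -6 (signed)
  0000100
+ 1111010
= 1111110
Result 1111110: MSB = 1 → 126 − 128 = -2.
Addends have opposite signs, so signed overflow cannot occur.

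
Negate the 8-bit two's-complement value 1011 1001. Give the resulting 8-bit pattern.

01000111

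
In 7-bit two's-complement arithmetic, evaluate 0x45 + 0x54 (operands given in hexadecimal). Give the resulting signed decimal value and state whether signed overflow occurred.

0x45 = 1000101 = -59 (signed)
0x54 = 1010100 = -44 (signed)
  1000101
+ 1010100
= 0011001  (discard carry-out 1)
Result 0011001: MSB = 0 → value 25.
Both addends are negative but the stored result is non-negative: signed overflow. The true value -59 + (-44) = -103 lies outside [-64, 63].

25; overflow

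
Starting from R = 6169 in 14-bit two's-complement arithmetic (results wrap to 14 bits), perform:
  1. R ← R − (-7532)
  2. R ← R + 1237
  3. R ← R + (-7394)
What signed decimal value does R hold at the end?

7544

Start: R = 6169 = 01100000011001.
R = 6169 − (-7532) = 13701; wraps to -2683 = 11010110000101
R = -2683 + 1237 = -1446 = 11101001011010
R = -1446 + (-7394) = -8840; wraps to 7544 = 01110101111000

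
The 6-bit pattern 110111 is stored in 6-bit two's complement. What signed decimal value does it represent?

-9

MSB is 1, so the value is negative.
Unsigned reading: 55. Subtract 2^6 = 64: 55 − 64 = -9.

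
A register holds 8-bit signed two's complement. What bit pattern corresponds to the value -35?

11011101

|-35| = 35 = 00100011 in 8 bits.
Invert the bits: 11011100. Add 1: 11011101.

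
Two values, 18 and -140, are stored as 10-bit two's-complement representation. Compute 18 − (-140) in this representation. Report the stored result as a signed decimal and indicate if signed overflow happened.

18 → 0000010010
-140 → 1101110100
Subtract via negate-and-add: invert 1101110100 + 1 = 0010001100 (i.e. 140).
  0000010010
+ 0010001100
= 0010011110
Result 0010011110: MSB = 0 → value 158.
Both addends (after negating the subtrahend) are non-negative and so is the stored result: no signed overflow.

158; no overflow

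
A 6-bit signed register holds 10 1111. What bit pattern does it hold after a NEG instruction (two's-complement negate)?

010001

Invert: 010000. Add 1: 010001.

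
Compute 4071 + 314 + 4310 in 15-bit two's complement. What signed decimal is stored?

8695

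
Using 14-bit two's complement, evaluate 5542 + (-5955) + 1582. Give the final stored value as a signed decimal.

1169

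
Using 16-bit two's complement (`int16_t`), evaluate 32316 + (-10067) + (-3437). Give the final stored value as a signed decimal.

18812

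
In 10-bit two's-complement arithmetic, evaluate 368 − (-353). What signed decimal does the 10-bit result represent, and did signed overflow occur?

-303; overflow

368 → 0101110000
-353 → 1010011111
Subtract via negate-and-add: invert 1010011111 + 1 = 0101100001 (i.e. 353).
  0101110000
+ 0101100001
= 1011010001
Result 1011010001: MSB = 1 → 721 − 1024 = -303.
Both addends (after negating the subtrahend) are non-negative but the stored result is negative: signed overflow. The true value 368 − (-353) = 721 lies outside [-512, 511].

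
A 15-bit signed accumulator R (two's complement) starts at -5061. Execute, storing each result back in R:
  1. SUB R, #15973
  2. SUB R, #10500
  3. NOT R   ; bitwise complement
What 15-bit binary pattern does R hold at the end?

Start: R = -5061 = 110110000111011.
R = -5061 − 15973 = -21034; wraps to 11734 = 010110111010110
R = 11734 − 10500 = 1234 = 000010011010010
R = NOT 000010011010010 = 111101100101101 = -1235

111101100101101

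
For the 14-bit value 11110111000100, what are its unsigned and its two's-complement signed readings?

Unsigned: 11110111000100 = 15812.
Signed: MSB=1 → 15812 − 16384 = -572.

unsigned = 15812, signed = -572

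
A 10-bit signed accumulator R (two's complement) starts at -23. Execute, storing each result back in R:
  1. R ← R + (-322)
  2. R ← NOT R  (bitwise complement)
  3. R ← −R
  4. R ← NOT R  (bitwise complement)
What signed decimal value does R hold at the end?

343

Start: R = -23 = 1111101001.
R = -23 + (-322) = -345 = 1010100111
R = NOT 1010100111 = 0101011000 = 344
R = −(344) = -344 = 1010101000
R = NOT 1010101000 = 0101010111 = 343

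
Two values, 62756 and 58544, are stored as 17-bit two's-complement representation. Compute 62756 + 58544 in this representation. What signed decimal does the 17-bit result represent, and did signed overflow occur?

62756 → 01111010100100100
58544 → 01110010010110000
  01111010100100100
+ 01110010010110000
= 11101100111010100
Result 11101100111010100: MSB = 1 → 121300 − 131072 = -9772.
Both addends are non-negative but the stored result is negative: signed overflow. The true value 62756 + 58544 = 121300 lies outside [-65536, 65535].

-9772; overflow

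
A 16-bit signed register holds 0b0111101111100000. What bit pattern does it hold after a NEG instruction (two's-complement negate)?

1000010000100000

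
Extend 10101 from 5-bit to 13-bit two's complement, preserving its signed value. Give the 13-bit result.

MSB of 10101 is 1; replicate it into the new high bits.
11111111|10101 → 1111111110101 (still -11).

1111111110101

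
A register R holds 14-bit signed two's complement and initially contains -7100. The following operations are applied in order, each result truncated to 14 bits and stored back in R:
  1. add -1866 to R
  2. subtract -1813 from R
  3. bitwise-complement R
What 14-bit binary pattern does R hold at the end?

01101111110000

Start: R = -7100 = 10010001000100.
R = -7100 + (-1866) = -8966; wraps to 7418 = 01110011111010
R = 7418 − (-1813) = 9231; wraps to -7153 = 10010000001111
R = NOT 10010000001111 = 01101111110000 = 7152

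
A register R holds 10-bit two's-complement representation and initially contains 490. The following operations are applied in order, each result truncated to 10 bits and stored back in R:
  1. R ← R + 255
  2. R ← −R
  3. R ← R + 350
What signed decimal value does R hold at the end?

Start: R = 490 = 0111101010.
R = 490 + 255 = 745; wraps to -279 = 1011101001
R = −(-279) = 279 = 0100010111
R = 279 + 350 = 629; wraps to -395 = 1001110101

-395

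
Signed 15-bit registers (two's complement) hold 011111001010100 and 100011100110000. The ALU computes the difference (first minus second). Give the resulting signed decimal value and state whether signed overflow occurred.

011111001010100 = 15956 (signed)
100011100110000 = -14544 (signed)
Subtract via negate-and-add: invert 100011100110000 + 1 = 011100011010000 (i.e. 14544).
  011111001010100
+ 011100011010000
= 111011100100100
Result 111011100100100: MSB = 1 → 30500 − 32768 = -2268.
Both addends (after negating the subtrahend) are non-negative but the stored result is negative: signed overflow. The true value 15956 − (-14544) = 30500 lies outside [-16384, 16383].

-2268; overflow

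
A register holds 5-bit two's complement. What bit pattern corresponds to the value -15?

|-15| = 15 = 01111 in 5 bits.
Invert the bits: 10000. Add 1: 10001.

10001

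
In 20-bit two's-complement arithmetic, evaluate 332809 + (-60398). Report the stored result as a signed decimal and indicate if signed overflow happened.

332809 → 01010001010000001001
-60398 → 11110001010000010010
  01010001010000001001
+ 11110001010000010010
= 01000010100000011011  (discard carry-out 1)
Result 01000010100000011011: MSB = 0 → value 272411.
Addends have opposite signs, so signed overflow cannot occur.

272411; no overflow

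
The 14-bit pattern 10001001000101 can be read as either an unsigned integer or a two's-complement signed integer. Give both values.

Unsigned: 10001001000101 = 8773.
Signed: MSB=1 → 8773 − 16384 = -7611.

unsigned = 8773, signed = -7611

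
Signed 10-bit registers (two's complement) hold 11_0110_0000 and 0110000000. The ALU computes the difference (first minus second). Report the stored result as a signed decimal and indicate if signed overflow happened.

480; overflow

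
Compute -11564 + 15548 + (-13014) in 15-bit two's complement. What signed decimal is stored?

-11564 + 15548 = 3984 (000111110010000)
3984 + (-13014) = -9030 (101110010111010)

-9030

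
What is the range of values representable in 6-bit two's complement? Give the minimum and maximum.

Minimum: −2^5 = -32.
Maximum: 2^5 − 1 = 31.

min = -32, max = 31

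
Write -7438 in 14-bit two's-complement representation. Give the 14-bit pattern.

10001011110010

|-7438| = 7438 = 01110100001110 in 14 bits.
Invert the bits: 10001011110001. Add 1: 10001011110010.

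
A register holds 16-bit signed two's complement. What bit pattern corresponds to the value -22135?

1010100110001001

|-22135| = 22135 = 0101011001110111 in 16 bits.
Invert the bits: 1010100110001000. Add 1: 1010100110001001.
Check: 1010100110001001 reads as 43401 − 65536 = -22135.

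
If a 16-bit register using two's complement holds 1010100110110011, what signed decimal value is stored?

-22093

MSB is 1, so the value is negative.
Unsigned reading: 43443. Subtract 2^16 = 65536: 43443 − 65536 = -22093.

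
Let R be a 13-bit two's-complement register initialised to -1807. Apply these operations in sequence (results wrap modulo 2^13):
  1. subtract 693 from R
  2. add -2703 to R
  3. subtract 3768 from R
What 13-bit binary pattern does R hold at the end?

1110011110101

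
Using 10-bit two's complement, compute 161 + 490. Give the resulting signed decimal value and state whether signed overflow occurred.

161 → 0010100001
490 → 0111101010
  0010100001
+ 0111101010
= 1010001011
Result 1010001011: MSB = 1 → 651 − 1024 = -373.
Both addends are non-negative but the stored result is negative: signed overflow. The true value 161 + 490 = 651 lies outside [-512, 511].

-373; overflow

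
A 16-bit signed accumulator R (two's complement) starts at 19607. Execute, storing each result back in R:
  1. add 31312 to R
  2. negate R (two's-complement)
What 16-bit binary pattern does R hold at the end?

0011100100011001

Start: R = 19607 = 0100110010010111.
R = 19607 + 31312 = 50919; wraps to -14617 = 1100011011100111
R = −(-14617) = 14617 = 0011100100011001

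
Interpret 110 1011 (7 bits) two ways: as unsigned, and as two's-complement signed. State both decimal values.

unsigned = 107, signed = -21

Unsigned: 1101011 = 107.
Signed: MSB=1 → 107 − 128 = -21.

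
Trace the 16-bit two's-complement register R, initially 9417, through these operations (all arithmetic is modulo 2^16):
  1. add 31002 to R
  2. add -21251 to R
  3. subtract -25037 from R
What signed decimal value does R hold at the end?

Start: R = 9417 = 0010010011001001.
R = 9417 + 31002 = 40419; wraps to -25117 = 1001110111100011
R = -25117 + (-21251) = -46368; wraps to 19168 = 0100101011100000
R = 19168 − (-25037) = 44205; wraps to -21331 = 1010110010101101

-21331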